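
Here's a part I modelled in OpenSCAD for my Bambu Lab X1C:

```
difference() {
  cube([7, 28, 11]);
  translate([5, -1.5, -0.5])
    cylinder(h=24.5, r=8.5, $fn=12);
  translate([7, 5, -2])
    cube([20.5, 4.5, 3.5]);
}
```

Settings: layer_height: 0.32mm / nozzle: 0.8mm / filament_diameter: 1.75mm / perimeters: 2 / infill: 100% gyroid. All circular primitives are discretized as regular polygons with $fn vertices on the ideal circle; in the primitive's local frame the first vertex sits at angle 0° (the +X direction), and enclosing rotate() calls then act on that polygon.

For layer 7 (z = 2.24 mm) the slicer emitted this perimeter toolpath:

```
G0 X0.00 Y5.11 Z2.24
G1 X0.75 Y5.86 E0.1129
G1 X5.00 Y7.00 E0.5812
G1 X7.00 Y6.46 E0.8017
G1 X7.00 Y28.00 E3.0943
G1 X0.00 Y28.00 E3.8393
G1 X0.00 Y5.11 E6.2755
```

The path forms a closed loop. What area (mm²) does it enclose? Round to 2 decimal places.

Apply the shoelace formula to the sequence of (X, Y) vertices; enclosed area = 151.10 mm².

151.10 mm²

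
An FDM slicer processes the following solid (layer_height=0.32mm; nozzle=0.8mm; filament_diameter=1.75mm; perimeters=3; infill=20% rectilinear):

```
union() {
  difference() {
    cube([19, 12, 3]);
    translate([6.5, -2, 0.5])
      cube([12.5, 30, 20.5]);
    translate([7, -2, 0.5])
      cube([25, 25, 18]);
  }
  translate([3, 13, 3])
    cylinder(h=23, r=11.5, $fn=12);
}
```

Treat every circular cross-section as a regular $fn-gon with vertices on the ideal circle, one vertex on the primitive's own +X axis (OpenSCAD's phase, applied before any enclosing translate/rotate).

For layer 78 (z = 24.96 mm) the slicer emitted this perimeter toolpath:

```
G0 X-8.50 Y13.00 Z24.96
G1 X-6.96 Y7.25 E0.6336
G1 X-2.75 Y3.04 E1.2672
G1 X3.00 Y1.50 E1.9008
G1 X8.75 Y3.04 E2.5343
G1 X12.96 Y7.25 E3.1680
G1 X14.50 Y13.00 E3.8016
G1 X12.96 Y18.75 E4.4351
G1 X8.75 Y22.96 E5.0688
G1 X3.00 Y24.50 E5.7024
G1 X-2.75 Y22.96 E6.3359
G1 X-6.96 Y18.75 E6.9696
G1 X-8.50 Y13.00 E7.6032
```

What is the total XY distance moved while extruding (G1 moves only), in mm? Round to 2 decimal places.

71.44 mm

Sum the Euclidean lengths of each G1 segment: total = 71.44 mm.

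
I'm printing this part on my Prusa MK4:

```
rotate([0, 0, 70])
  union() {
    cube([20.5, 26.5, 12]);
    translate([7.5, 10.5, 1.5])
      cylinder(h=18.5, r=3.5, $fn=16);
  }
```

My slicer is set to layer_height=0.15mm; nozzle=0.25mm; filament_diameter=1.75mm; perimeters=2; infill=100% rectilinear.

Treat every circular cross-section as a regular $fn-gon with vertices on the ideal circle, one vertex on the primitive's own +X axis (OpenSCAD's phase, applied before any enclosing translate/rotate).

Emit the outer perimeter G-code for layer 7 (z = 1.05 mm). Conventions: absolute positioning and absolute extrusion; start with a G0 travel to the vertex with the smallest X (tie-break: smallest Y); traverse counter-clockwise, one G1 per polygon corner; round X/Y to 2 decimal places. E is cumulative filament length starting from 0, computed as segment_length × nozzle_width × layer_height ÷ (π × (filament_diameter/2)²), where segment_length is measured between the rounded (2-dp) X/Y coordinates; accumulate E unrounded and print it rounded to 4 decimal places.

At z = 1.05 mm: the cube is present — its section is the full 20.5×26.5 rectangle; the cylinder at (7.5, 10.5) is absent (z outside [1.5, 20]); Taking the union: only the 20.5×26.5 cube is present, so the union is just that shape — 1 connected region; (whole slice rotated 70° about Z — lengths, areas and connectivity unchanged). The outline is a single polygon with 4 vertices. Extrusion per mm of travel: 0.25 × 0.15 / (π × 0.875²) = 0.015591. Accumulating E over each segment gives final E = 1.4655.

G0 X-24.90 Y9.06 Z1.05
G1 X0.00 Y0.00 E0.4131
G1 X7.01 Y19.26 E0.7327
G1 X-17.89 Y28.33 E1.1458
G1 X-24.90 Y9.06 E1.4655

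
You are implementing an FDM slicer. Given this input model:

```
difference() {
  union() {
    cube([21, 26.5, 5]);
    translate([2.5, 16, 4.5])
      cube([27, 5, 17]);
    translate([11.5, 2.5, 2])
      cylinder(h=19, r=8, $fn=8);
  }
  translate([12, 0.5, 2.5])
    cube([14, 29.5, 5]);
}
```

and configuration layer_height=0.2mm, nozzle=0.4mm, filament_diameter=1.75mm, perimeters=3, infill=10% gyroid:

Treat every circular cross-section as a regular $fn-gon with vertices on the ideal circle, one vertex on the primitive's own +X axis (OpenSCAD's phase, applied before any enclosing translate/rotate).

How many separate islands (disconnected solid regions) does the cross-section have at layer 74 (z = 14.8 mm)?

2

At z = 14.8 mm: the cube is absent (z outside [0, 5]); the cube at (2.5, 16) (footprint 27×5) is included at this height; the r=8 cylinder at (11.5, 2.5) gives a regular 8-gon of circumradius 8 (constant along its height); Combining (union): the 2 present regions are separate (no shared area or edge), so areas and boundary lengths simply add and each stays a separate island — 2 connected regions; the cube at (12, 0.5) does not reach this height (z outside [2.5, 7.5]); Taking the first minus the rest: none of the subtracted shapes is present at this height, so that combined region is unchanged — 2 connected regions. Overall, the cross-section has 2 separate islands. Island count = 2.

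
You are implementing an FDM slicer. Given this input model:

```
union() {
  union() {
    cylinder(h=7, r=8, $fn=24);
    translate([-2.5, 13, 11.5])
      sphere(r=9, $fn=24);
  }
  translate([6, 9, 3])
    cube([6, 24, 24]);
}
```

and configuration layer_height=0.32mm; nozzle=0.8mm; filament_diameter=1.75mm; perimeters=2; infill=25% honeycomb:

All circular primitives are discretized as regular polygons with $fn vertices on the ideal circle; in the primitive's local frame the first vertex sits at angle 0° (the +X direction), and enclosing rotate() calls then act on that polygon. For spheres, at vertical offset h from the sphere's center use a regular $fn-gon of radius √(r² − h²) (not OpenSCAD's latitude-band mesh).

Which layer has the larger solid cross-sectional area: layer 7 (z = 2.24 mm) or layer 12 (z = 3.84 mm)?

Layer 7 (z = 2.24): the r=8 cylinder contributes a regular 24-gon of circumradius 8 (area = (24/2)·8.000²·sin(360°/24) = 198.77 mm²); the sphere at (-2.5, 13) does not reach this height (|z−center|=9.260 > r=9); Taking the union: only the r=8 cylinder is present, so the union is just that shape — area = 198.77 mm²; the cube at (6, 9) is absent (z outside [3, 27]); Merging all regions: only the result so far is present, so the union is just that shape — area = 198.77 mm². So its area = 198.77 mm². Layer 12 (z = 3.84): the r=8 cylinder gives a regular 24-gon of circumradius 8 (constant along its height) (area = (24/2)·8.000²·sin(360°/24) = 198.77 mm²); the r=9 sphere at (-2.5, 13) slices to a regular 24-gon of circumradius 4.725 (√(r²−h²) with h=7.66 from center) (area = (24/2)·4.725²·sin(360°/24) = 69.34 mm²); Taking the union: the 2 present regions are separate (no shared area or edge), so areas and boundary lengths simply add and each stays a separate island — area = 268.11 mm²; the 6×24 cube at (6, 9) contributes its full rectangle (area 144.00 mm²); Merging all regions: the 2 present regions are separate (no shared area or edge), so areas and boundary lengths simply add and each stays a separate island — area = 412.11 mm². So its area = 412.11 mm². Layer 12 is larger (412.11 vs 198.77 mm²).

layer 12 (z = 3.84 mm)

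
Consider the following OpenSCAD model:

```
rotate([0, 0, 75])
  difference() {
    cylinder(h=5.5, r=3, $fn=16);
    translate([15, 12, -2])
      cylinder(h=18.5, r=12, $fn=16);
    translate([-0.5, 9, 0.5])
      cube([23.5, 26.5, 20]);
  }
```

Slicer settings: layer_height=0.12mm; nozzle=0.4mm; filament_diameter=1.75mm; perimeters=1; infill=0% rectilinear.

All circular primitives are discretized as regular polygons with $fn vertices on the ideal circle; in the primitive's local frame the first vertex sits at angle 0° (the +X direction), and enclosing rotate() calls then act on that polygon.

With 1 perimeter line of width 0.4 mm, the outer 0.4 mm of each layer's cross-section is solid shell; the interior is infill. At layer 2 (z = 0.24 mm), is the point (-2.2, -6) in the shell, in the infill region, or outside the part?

At z = 0.24 mm: the r=3 cylinder gives a regular 16-gon of circumradius 3 (constant along its height); the cylinder at (15, 12): section is a regular 16-gon, circumradius r=12; the cube at (-0.5, 9) is not intersected at this z (z outside [0.5, 20.5]); Subtracting the remaining from the first: starting from the r=3 cylinder, the r=12 cylinder at (15, 12) misses the remaining region (no effect) — 1 connected region; (whole slice rotated 75° about Z — lengths, areas and connectivity unchanged). Overall, the cross-section is a single solid region. Undo the 75° rotation: the query point maps to (-6.365, 0.572) in the un-rotated model frame. The nearest boundary edge runs (-2.77, -1.15)→(-3.00, 0.00); distance from the point to it = 3.41 mm. The point is not inside any of the regions above, so it lies outside the cross-section (3.41 mm from the nearest boundary).

outside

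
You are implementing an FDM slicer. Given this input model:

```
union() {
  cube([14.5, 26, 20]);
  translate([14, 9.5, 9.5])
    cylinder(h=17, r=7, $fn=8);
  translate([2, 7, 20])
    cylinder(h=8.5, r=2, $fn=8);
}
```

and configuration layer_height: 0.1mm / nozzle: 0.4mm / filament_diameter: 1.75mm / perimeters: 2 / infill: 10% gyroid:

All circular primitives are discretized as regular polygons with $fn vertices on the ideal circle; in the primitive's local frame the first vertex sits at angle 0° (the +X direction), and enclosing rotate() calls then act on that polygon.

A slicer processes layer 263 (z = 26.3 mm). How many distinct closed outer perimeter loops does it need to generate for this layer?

2

At z = 26.3 mm: the cube is absent (z outside [0, 20]); the cylinder at (14, 9.5): section is a regular 8-gon, circumradius r=7; the r=2 cylinder at (2, 7) gives a regular 8-gon of circumradius 2 (constant along its height); Combining (union): the 2 present regions are separate (no shared area or edge), so areas and boundary lengths simply add and each stays a separate island — 2 connected regions. The result has 2 disconnected regions.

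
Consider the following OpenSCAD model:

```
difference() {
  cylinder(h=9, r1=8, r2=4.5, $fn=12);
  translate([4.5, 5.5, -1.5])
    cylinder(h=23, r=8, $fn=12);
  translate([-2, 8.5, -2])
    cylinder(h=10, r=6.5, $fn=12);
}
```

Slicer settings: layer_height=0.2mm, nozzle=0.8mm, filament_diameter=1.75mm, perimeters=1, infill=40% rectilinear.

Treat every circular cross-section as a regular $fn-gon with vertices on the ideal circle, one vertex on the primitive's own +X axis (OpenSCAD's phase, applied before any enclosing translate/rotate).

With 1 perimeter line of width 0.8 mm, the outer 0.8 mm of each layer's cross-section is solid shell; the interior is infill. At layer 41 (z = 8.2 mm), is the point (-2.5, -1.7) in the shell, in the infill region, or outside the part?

At z = 8.2 mm: the cone: at t=0.911 of its height the radius interpolates to r₁+(r₂−r₁)t = 4.811, giving a regular 12-gon of that circumradius; the r=8 cylinder at (4.5, 5.5) gives a regular 12-gon of circumradius 8 (constant along its height); the cylinder at (-2, 8.5) is not intersected at this z (z outside [-2, 8]); After the difference (first − rest): starting from the cone, the r=8 cylinder at (4.5, 5.5) partially overlaps it — only the 36.70 mm² overlap (of its 192.00 mm²) is removed, clipping the outline — 1 connected region. Overall, the cross-section is a single solid region. The nearest boundary edge runs (-2.41, -4.17)→(-4.17, -2.41); distance from the point to it = 1.68 mm. The point is inside the cross-section and 1.68 mm from the nearest boundary — more than the 0.8 mm shell width (1 × 0.8), so it's in the infill interior.

infill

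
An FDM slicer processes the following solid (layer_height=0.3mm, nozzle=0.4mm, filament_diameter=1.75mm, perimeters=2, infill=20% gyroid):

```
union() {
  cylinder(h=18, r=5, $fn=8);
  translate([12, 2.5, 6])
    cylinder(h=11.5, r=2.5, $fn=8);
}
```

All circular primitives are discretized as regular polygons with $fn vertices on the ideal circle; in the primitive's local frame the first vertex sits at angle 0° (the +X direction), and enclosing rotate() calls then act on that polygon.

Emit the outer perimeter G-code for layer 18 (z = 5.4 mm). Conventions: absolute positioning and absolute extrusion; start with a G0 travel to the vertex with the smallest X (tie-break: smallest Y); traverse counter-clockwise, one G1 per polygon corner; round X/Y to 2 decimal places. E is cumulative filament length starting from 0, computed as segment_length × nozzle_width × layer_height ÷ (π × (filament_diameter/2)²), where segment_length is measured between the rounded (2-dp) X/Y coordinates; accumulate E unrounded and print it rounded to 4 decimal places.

G0 X-5.00 Y0.00 Z5.40
G1 X-3.54 Y-3.54 E0.1910
G1 X0.00 Y-5.00 E0.3821
G1 X3.54 Y-3.54 E0.5731
G1 X5.00 Y0.00 E0.7642
G1 X3.54 Y3.54 E0.9552
G1 X0.00 Y5.00 E1.1463
G1 X-3.54 Y3.54 E1.3373
G1 X-5.00 Y0.00 E1.5283

At z = 5.4 mm: the r=5 cylinder gives a regular 8-gon of circumradius 5 (constant along its height); the cylinder at (12, 2.5) does not reach this height (z outside [6, 17.5]); Taking the union: only the r=5 cylinder is present, so the union is just that shape — 1 connected region. The outline is a single polygon with 8 vertices. Extrusion per mm of travel: 0.4 × 0.3 / (π × 0.875²) = 0.049890. Accumulating E over each segment gives final E = 1.5283.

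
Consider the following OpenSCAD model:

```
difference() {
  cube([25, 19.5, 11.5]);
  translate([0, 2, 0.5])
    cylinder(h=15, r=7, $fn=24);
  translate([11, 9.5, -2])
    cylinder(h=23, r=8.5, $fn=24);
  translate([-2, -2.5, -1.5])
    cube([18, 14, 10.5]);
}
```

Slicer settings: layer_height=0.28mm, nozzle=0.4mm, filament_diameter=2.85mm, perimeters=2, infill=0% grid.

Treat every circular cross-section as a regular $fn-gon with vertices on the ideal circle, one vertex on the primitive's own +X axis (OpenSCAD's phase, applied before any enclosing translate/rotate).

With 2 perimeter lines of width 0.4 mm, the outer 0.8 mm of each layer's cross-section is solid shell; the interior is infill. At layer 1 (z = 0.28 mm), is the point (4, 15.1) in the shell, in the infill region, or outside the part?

shell

At z = 0.28 mm: the cube (footprint 25×19.5) is included at this height; the cylinder at (0, 2) is absent (z outside [0.5, 15.5]); the cylinder at (11, 9.5): section is a regular 24-gon, circumradius r=8.5; the cube at (-2, -2.5) is present — its section is the full 18×14 rectangle; After the difference (first − rest): starting from the 25×19.5 cube, the r=8.5 cylinder at (11, 9.5) lies wholly inside it (removes its full 224.40 mm² and its 53.25 mm outline becomes a hole wall); the 18×14 cube at (-2, -2.5) partially overlaps it — only the 61.52 mm² overlap (of its 252.00 mm²) is removed, clipping the outline — 1 connected region. Overall, the cross-section is a single solid region. The nearest boundary edge runs (4.99, 15.51)→(3.64, 13.75); distance from the point to it = 0.54 mm. The point is inside the cross-section, 0.54 mm from the nearest boundary — within the 0.8 mm shell band (2 × 0.4).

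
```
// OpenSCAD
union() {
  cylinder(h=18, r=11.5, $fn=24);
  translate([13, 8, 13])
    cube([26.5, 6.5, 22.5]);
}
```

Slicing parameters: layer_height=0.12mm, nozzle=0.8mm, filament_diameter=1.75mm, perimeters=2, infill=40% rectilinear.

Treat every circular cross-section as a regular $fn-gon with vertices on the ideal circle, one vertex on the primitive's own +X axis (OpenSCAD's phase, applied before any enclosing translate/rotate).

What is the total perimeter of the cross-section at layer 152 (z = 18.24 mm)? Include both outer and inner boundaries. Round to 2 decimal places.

At z = 18.24 mm: the cylinder is not intersected at this z (z outside [0, 18]); the cube at (13, 8) (footprint 26.5×6.5) is included at this height (perimeter 66.00 mm); Taking the union: only the 26.5×6.5 cube at (13, 8) is present, so the union is just that shape — boundary = 66.00 mm. Overall, the cross-section is a single solid region. Total boundary length (outer) = 66.00 mm.

66.00 mm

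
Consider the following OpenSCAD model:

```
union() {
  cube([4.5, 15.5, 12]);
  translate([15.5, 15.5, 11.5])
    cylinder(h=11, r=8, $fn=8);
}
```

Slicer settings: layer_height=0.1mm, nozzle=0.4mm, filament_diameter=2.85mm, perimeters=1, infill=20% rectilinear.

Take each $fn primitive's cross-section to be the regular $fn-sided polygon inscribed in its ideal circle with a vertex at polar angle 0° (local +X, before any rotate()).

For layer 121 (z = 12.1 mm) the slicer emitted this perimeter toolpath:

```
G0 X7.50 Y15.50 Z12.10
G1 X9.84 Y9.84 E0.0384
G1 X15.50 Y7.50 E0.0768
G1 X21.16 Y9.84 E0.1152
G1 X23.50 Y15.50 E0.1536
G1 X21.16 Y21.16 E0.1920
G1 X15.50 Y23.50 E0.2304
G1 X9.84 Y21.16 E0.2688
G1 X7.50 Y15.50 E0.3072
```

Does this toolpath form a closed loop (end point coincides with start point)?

Start point (G0): (7.50, 15.50). End point (last G1): the path returns to the start — closed.

yes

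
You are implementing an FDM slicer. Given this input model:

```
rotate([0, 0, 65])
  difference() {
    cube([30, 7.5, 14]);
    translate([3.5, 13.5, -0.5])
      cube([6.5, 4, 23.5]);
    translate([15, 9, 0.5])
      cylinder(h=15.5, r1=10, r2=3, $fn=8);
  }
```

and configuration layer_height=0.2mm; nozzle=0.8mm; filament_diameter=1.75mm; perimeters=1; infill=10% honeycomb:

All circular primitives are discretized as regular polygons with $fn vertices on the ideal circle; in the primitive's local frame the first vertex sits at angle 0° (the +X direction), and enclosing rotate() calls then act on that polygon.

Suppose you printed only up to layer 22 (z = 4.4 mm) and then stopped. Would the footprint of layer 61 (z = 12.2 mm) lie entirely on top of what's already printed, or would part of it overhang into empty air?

part overhangs

Compare the two slices. At z = 4.4: the cube (footprint 30×7.5) is included at this height (area 225.00 mm²); the 6.5×4 cube at (3.5, 13.5) contributes its full rectangle (area 26.00 mm²); the cone at (15, 9) contributes a regular 8-gon of circumradius 8.239 (interpolated between r1=10 and r2=3 at t=0.252) (area = (8/2)·8.239²·sin(360°/8) = 191.98 mm²); Taking the first minus the rest: starting from the 30×7.5 cube (225.00 mm²), the 6.5×4 cube at (3.5, 13.5) misses the remaining region (no effect); the cone at (15, 9) partially overlaps it — only the 72.21 mm² overlap (of its 191.98 mm²) is removed, clipping the outline — area = 152.79 mm²; (rotated 65° about Z; rotation is an isometry so areas/perimeters/island counts are preserved). At z = 12.2: the cube (footprint 30×7.5) is included at this height (area 225.00 mm²); the cube at (3.5, 13.5) is present — its section is the full 6.5×4 rectangle (area 26.00 mm²); the cone at (15, 9) contributes a regular 8-gon of circumradius 4.716 (interpolated between r1=10 and r2=3 at t=0.755) (area = (8/2)·4.716²·sin(360°/8) = 62.91 mm²); Taking the first minus the rest: starting from the 30×7.5 cube (225.00 mm²), the 6.5×4 cube at (3.5, 13.5) misses the remaining region (no effect); the cone at (15, 9) partially overlaps it — only the 18.24 mm² overlap (of its 62.91 mm²) is removed, clipping the outline — area = 206.76 mm²; (rotated 65° about Z; rotation is an isometry so areas/perimeters/island counts are preserved). Checking containment: at z = 12.2 the cross-section extends beyond the z = 4.4 cross-section by about 53.97 mm².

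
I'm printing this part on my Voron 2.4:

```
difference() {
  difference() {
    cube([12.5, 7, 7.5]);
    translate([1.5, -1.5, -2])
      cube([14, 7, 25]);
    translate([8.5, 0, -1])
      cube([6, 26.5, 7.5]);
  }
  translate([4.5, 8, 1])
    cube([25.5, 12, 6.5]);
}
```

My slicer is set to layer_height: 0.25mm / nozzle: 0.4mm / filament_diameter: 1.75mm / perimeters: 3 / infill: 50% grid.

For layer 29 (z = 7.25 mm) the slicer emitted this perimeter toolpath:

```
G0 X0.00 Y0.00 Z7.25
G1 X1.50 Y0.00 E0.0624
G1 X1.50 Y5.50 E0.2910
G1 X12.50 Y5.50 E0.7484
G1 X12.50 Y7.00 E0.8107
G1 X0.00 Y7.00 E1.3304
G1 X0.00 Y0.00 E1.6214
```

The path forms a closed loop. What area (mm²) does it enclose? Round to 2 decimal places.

27.00 mm²

Apply the shoelace formula to the sequence of (X, Y) vertices; enclosed area = 27.00 mm².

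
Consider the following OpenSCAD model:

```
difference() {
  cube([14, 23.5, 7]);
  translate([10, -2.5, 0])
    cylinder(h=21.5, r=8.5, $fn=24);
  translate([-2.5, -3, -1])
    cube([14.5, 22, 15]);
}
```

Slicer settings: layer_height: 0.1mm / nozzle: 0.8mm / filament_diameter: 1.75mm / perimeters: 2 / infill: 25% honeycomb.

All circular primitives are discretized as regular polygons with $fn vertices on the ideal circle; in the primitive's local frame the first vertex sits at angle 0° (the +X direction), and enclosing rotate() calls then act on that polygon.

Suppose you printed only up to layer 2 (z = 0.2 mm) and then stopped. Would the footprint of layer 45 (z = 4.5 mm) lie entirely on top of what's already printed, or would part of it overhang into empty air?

entirely on top

Compare the two slices. At z = 0.2: the cube is present — its section is the full 14×23.5 rectangle (area 329.00 mm²); the cylinder at (10, -2.5): section is a regular 24-gon, circumradius r=8.5 (area = (24/2)·8.500²·sin(360°/24) = 224.40 mm²); the cube at (-2.5, -3) (footprint 14.5×22) is included at this height (area 319.00 mm²); After the difference (first − rest): starting from the 14×23.5 cube (329.00 mm²), the r=8.5 cylinder at (10, -2.5) partially overlaps it — only the 57.76 mm² overlap (of its 224.40 mm²) is removed, clipping the outline; the 14.5×22 cube at (-2.5, -3) partially overlaps it — only the 180.99 mm² overlap (of its 319.00 mm²) is removed, clipping the outline — area = 90.25 mm². At z = 4.5: the cube (footprint 14×23.5) is included at this height (area 329.00 mm²); the r=8.5 cylinder at (10, -2.5) gives a regular 24-gon of circumradius 8.5 (constant along its height) (area = (24/2)·8.500²·sin(360°/24) = 224.40 mm²); the cube at (-2.5, -3) is present — its section is the full 14.5×22 rectangle (area 319.00 mm²); Taking the first minus the rest: starting from the 14×23.5 cube (329.00 mm²), the r=8.5 cylinder at (10, -2.5) partially overlaps it — only the 57.76 mm² overlap (of its 224.40 mm²) is removed, clipping the outline; the 14.5×22 cube at (-2.5, -3) partially overlaps it — only the 180.99 mm² overlap (of its 319.00 mm²) is removed, clipping the outline — area = 90.25 mm². Checking containment: the cross-section at z = 4.5 is a subset of the cross-section at z = 0.2.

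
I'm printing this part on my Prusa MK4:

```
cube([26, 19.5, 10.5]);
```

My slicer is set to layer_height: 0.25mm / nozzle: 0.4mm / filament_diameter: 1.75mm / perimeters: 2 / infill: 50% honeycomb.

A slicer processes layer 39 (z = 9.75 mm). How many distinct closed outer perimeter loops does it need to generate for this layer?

At z = 9.75 mm: the cube is present — its section is the full 26×19.5 rectangle. The result has 1 disconnected region.

1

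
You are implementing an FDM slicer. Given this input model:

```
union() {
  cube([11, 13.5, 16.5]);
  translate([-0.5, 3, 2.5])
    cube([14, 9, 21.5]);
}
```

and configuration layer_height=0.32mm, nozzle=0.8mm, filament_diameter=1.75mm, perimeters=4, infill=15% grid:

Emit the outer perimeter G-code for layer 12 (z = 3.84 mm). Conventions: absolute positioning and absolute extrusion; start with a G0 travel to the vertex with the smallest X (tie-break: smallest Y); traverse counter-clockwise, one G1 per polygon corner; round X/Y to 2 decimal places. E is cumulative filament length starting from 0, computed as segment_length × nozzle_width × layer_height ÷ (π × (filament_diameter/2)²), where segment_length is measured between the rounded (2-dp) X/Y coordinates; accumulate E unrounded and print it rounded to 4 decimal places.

G0 X-0.50 Y3.00 Z3.84
G1 X0.00 Y3.00 E0.0532
G1 X0.00 Y0.00 E0.3725
G1 X11.00 Y0.00 E1.5433
G1 X11.00 Y3.00 E1.8626
G1 X13.50 Y3.00 E2.1286
G1 X13.50 Y12.00 E3.0865
G1 X11.00 Y12.00 E3.3526
G1 X11.00 Y13.50 E3.5123
G1 X0.00 Y13.50 E4.6830
G1 X0.00 Y12.00 E4.8427
G1 X-0.50 Y12.00 E4.8959
G1 X-0.50 Y3.00 E5.8538

At z = 3.84 mm: the cube (footprint 11×13.5) is included at this height; the 14×9 cube at (-0.5, 3) contributes its full rectangle; Taking the union: the regions partially overlap (shared area 99.00 mm²), so overlapping operands fuse into one piece — 1 connected region. The outline is a single polygon with 12 vertices. Extrusion per mm of travel: 0.8 × 0.32 / (π × 0.875²) = 0.106432. Accumulating E over each segment gives final E = 5.8538.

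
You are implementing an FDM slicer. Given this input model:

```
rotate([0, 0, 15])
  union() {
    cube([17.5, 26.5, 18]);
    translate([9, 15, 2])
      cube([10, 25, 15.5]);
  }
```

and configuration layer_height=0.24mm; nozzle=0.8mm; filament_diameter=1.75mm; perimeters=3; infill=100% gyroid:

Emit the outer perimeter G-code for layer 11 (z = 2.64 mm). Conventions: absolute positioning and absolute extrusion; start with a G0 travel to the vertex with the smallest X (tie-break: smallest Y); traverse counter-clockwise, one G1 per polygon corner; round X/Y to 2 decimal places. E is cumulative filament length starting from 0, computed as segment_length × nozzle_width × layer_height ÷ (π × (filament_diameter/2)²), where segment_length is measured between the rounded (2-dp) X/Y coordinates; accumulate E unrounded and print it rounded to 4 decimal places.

At z = 2.64 mm: the cube is present — its section is the full 17.5×26.5 rectangle; the cube at (9, 15) is present — its section is the full 10×25 rectangle; Taking the union: the regions partially overlap (shared area 97.75 mm²), so overlapping operands fuse into one piece — 1 connected region; (whole slice rotated 15° about Z — lengths, areas and connectivity unchanged). The outline is a single polygon with 8 vertices. Extrusion per mm of travel: 0.8 × 0.24 / (π × 0.875²) = 0.079824. Accumulating E over each segment gives final E = 9.4183.

G0 X-6.86 Y25.60 Z2.64
G1 X0.00 Y0.00 E2.1156
G1 X16.90 Y4.53 E3.5123
G1 X13.02 Y19.02 E4.7097
G1 X14.47 Y19.41 E4.8295
G1 X8.00 Y43.55 E6.8245
G1 X-1.66 Y40.97 E7.6226
G1 X1.83 Y27.93 E8.7002
G1 X-6.86 Y25.60 E9.4183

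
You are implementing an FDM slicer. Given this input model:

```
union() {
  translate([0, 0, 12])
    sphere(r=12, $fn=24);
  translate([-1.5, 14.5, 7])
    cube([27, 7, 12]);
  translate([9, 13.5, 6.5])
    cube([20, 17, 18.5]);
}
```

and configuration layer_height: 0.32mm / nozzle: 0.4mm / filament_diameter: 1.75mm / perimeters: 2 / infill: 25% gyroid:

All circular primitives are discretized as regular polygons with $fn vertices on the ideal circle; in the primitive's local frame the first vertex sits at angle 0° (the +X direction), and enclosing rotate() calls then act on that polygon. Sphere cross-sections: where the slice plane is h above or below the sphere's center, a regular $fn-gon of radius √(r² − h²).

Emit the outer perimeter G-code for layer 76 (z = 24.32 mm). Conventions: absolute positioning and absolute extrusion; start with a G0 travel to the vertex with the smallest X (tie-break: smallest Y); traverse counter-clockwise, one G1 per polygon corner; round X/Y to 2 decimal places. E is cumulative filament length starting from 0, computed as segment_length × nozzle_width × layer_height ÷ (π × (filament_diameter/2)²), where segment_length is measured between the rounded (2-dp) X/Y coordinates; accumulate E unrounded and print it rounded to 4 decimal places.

G0 X9.00 Y13.50 Z24.32
G1 X29.00 Y13.50 E1.0643
G1 X29.00 Y30.50 E1.9690
G1 X9.00 Y30.50 E3.0333
G1 X9.00 Y13.50 E3.9380

At z = 24.32 mm: the sphere does not reach this height (|z−center|=12.320 > r=12); the cube at (-1.5, 14.5) does not reach this height (z outside [7, 19]); the 20×17 cube at (9, 13.5) contributes its full rectangle; Combining (union): only the 20×17 cube at (9, 13.5) is present, so the union is just that shape — 1 connected region. The outline is a single polygon with 4 vertices. Extrusion per mm of travel: 0.4 × 0.32 / (π × 0.875²) = 0.053216. Accumulating E over each segment gives final E = 3.9380.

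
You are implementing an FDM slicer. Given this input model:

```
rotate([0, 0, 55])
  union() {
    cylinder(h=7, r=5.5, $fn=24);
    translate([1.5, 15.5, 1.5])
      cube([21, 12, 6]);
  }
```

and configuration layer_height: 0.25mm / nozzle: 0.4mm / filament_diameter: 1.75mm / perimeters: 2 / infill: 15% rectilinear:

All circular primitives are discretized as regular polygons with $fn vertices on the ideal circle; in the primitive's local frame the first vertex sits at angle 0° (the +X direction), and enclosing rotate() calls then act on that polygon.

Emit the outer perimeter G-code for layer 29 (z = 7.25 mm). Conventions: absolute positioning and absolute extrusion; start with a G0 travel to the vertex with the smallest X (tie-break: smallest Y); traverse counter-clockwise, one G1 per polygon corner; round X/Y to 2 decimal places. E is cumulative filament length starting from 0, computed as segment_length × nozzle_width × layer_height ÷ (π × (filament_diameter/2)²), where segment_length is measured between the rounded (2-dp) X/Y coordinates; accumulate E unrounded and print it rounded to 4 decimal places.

G0 X-21.67 Y17.00 Z7.25
G1 X-11.84 Y10.12 E0.4988
G1 X0.21 Y27.32 E1.3720
G1 X-9.62 Y34.20 E1.8708
G1 X-21.67 Y17.00 E2.7439

At z = 7.25 mm: the cylinder is not intersected at this z (z outside [0, 7]); the 21×12 cube at (1.5, 15.5) contributes its full rectangle; Combining (union): only the 21×12 cube at (1.5, 15.5) is present, so the union is just that shape — 1 connected region; (rotated 55° about Z; rotation is an isometry so areas/perimeters/island counts are preserved). The outline is a single polygon with 4 vertices. Extrusion per mm of travel: 0.4 × 0.25 / (π × 0.875²) = 0.041575. Accumulating E over each segment gives final E = 2.7439.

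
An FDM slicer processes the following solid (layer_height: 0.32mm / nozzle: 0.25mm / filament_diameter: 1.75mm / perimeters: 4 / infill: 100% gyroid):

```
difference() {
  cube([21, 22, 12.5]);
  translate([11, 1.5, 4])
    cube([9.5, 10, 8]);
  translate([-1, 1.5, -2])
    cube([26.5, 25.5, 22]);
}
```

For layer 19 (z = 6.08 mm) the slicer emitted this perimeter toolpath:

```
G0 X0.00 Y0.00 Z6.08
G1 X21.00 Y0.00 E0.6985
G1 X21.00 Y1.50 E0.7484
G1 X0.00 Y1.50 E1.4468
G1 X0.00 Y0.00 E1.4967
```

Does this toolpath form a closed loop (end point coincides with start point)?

Start point (G0): (0.00, 0.00). End point (last G1): the path returns to the start — closed.

yes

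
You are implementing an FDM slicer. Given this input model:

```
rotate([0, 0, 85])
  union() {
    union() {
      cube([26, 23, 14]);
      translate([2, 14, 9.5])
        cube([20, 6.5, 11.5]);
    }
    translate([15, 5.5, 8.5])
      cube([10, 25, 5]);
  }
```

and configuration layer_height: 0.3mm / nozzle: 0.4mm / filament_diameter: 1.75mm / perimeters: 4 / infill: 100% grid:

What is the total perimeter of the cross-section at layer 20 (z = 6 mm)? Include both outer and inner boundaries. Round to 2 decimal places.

At z = 6 mm: the cube is present — its section is the full 26×23 rectangle (perimeter 98.00 mm); the cube at (2, 14) is absent (z outside [9.5, 21]); Merging all regions: only the 26×23 cube is present, so the union is just that shape — boundary = 98.00 mm; the cube at (15, 5.5) does not reach this height (z outside [8.5, 13.5]); Taking the union: only the result so far is present, so the union is just that shape — boundary = 98.00 mm; (rotated 85° about Z; rotation is an isometry so areas/perimeters/island counts are preserved). Overall, the cross-section is a single solid region. Total boundary length (outer) = 98.00 mm.

98.00 mm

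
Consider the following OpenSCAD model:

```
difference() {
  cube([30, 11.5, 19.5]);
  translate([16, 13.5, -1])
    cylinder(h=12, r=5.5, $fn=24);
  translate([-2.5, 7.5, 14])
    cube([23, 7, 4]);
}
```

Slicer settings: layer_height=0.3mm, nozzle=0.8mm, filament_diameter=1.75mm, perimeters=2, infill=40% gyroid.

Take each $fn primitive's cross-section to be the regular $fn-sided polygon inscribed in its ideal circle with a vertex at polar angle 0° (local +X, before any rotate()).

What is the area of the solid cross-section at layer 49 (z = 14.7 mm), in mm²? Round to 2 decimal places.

263.00 mm²

At z = 14.7 mm: the 30×11.5 cube contributes its full rectangle (area 345.00 mm²); the cylinder at (16, 13.5) does not reach this height (z outside [-1, 11]); the cube at (-2.5, 7.5) is present — its section is the full 23×7 rectangle (area 161.00 mm²); Taking the first minus the rest: starting from the 30×11.5 cube (345.00 mm²), the 23×7 cube at (-2.5, 7.5) partially overlaps it — only the 82.00 mm² overlap (of its 161.00 mm²) is removed, clipping the outline — area = 263.00 mm². Overall, the cross-section is a single solid region. Net area = 263.00 mm².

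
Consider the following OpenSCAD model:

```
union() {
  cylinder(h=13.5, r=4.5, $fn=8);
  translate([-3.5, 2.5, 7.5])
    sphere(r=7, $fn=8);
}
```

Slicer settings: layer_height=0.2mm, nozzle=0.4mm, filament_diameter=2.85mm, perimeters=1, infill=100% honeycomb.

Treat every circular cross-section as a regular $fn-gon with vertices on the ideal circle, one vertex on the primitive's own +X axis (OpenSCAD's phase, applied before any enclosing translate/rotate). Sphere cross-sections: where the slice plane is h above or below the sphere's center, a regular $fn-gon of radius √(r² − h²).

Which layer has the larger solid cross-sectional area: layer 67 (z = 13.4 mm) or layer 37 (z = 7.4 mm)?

layer 37 (z = 7.4 mm)

Layer 67 (z = 13.4): the r=4.5 cylinder contributes a regular 8-gon of circumradius 4.5 (area = (8/2)·4.500²·sin(360°/8) = 57.28 mm²); the r=7 sphere at (-3.5, 2.5) contributes a regular 8-gon of circumradius √(7²−5.9²) = 3.767 (area = (8/2)·3.767²·sin(360°/8) = 40.14 mm²); Combining (union): the regions partially overlap — summed areas 97.41 mm² minus the doubly-counted overlap 16.24 mm² gives 81.17 mm² — area = 81.17 mm². So its area = 81.17 mm². Layer 37 (z = 7.4): the cylinder: section is a regular 8-gon, circumradius r=4.5 (area = (8/2)·4.500²·sin(360°/8) = 57.28 mm²); the r=7 sphere at (-3.5, 2.5) slices to a regular 8-gon of circumradius 6.999 (√(r²−h²) with h=0.1 from center) (area = (8/2)·6.999²·sin(360°/8) = 138.56 mm²); Merging all regions: the regions partially overlap — summed areas 195.84 mm² minus the doubly-counted overlap 44.41 mm² gives 151.43 mm² — area = 151.43 mm². So its area = 151.43 mm². Layer 37 is larger (151.43 vs 81.17 mm²).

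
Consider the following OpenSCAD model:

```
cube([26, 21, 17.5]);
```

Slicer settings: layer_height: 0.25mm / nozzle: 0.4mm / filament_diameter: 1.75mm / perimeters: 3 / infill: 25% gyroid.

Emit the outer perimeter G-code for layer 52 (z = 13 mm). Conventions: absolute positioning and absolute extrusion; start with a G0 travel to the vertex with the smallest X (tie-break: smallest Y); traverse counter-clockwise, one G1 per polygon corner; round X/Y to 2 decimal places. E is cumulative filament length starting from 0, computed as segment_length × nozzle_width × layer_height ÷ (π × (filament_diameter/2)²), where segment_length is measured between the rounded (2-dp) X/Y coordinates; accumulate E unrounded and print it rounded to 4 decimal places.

At z = 13 mm: the cube (footprint 26×21) is included at this height. The outline is a single polygon with 4 vertices. Extrusion per mm of travel: 0.4 × 0.25 / (π × 0.875²) = 0.041575. Accumulating E over each segment gives final E = 3.9081.

G0 X0.00 Y0.00 Z13.00
G1 X26.00 Y0.00 E1.0810
G1 X26.00 Y21.00 E1.9540
G1 X0.00 Y21.00 E3.0350
G1 X0.00 Y0.00 E3.9081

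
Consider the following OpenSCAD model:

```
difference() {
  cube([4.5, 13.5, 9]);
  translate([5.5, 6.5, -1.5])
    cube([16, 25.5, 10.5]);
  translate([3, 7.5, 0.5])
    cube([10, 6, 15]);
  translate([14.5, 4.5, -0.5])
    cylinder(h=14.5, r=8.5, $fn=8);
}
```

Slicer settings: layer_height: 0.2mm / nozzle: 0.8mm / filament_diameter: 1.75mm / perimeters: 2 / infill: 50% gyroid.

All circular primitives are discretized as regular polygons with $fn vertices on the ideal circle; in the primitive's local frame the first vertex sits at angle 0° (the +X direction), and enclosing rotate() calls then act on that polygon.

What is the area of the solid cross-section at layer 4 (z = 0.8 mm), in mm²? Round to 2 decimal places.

At z = 0.8 mm: the cube is present — its section is the full 4.5×13.5 rectangle (area 60.75 mm²); the cube at (5.5, 6.5) (footprint 16×25.5) is included at this height (area 408.00 mm²); the cube at (3, 7.5) is present — its section is the full 10×6 rectangle (area 60.00 mm²); the r=8.5 cylinder at (14.5, 4.5) contributes a regular 8-gon of circumradius 8.5 (area = (8/2)·8.500²·sin(360°/8) = 204.35 mm²); After the difference (first − rest): starting from the 4.5×13.5 cube (60.75 mm²), the 16×25.5 cube at (5.5, 6.5) misses the remaining region (no effect); the 10×6 cube at (3, 7.5) partially overlaps it — only the 9.00 mm² overlap (of its 60.00 mm²) is removed, clipping the outline; the r=8.5 cylinder at (14.5, 4.5) misses the remaining region (no effect) — area = 51.75 mm². Overall, the cross-section is a single solid region. Net area = 51.75 mm².

51.75 mm²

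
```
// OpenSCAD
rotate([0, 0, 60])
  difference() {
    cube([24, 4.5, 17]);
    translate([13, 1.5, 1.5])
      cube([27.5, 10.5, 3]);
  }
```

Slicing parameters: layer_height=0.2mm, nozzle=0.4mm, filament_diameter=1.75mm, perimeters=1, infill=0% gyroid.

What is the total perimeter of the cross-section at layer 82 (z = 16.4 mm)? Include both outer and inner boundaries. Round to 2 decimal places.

57.00 mm

At z = 16.4 mm: the 24×4.5 cube contributes its full rectangle (perimeter 57.00 mm); the cube at (13, 1.5) is absent (z outside [1.5, 4.5]); After the difference (first − rest): none of the subtracted shapes is present at this height, so the 24×4.5 cube is unchanged — boundary = 57.00 mm; (whole slice rotated 60° about Z — lengths, areas and connectivity unchanged). Overall, the cross-section is a single solid region. Total boundary length (outer) = 57.00 mm.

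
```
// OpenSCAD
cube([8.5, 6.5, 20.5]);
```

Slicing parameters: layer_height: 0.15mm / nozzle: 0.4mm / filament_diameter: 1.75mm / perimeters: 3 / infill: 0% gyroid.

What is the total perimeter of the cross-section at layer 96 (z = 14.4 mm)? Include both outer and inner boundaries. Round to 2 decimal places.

At z = 14.4 mm: the cube (footprint 8.5×6.5) is included at this height (perimeter 30.00 mm). Overall, the cross-section is a single solid region. Total boundary length (outer) = 30.00 mm.

30.00 mm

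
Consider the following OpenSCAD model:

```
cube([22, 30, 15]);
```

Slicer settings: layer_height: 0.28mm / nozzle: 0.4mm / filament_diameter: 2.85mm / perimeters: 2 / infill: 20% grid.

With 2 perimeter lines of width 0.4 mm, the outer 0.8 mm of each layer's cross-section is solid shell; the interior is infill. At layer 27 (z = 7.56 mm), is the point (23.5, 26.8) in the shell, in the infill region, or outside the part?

At z = 7.56 mm: the 22×30 cube contributes its full rectangle. Overall, the cross-section is a single solid region. The nearest boundary edge runs (22.00, 0.00)→(22.00, 30.00); distance from the point to it = 1.50 mm. The point is not inside any of the regions above, so it lies outside the cross-section (1.50 mm from the nearest boundary).

outside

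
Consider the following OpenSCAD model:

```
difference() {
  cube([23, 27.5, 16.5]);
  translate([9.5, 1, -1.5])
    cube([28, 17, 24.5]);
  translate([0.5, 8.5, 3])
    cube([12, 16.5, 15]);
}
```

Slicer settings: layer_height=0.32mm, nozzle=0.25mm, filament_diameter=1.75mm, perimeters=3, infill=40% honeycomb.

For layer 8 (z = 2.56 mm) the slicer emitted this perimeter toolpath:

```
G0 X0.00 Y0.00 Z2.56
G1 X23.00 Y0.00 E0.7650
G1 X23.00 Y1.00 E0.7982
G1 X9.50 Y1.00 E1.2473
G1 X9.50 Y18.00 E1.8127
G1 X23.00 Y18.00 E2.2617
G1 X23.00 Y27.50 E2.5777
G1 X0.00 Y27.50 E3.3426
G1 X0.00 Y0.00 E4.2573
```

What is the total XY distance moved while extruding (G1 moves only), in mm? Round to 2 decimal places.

128.00 mm

Sum the Euclidean lengths of each G1 segment: total = 128.00 mm.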